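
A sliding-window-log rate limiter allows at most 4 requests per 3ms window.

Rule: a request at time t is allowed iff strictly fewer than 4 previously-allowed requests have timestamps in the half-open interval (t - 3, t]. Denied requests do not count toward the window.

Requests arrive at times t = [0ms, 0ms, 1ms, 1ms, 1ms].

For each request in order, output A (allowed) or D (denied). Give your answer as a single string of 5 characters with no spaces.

Answer: AAAAD

Derivation:
Tracking allowed requests in the window:
  req#1 t=0ms: ALLOW
  req#2 t=0ms: ALLOW
  req#3 t=1ms: ALLOW
  req#4 t=1ms: ALLOW
  req#5 t=1ms: DENY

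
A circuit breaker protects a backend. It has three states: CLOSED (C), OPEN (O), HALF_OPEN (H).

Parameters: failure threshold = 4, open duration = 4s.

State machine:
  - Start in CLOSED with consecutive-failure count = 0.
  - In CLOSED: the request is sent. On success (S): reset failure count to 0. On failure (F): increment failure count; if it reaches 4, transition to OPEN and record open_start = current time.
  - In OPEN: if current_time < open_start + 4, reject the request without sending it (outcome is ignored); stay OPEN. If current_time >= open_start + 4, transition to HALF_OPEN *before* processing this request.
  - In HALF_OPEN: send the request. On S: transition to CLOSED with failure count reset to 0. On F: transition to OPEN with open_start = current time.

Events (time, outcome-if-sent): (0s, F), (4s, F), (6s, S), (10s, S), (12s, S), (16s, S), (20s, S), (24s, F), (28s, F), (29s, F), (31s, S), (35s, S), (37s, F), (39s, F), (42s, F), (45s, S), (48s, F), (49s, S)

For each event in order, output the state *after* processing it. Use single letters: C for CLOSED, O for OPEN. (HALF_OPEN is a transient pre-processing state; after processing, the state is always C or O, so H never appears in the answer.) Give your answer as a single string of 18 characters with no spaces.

State after each event:
  event#1 t=0s outcome=F: state=CLOSED
  event#2 t=4s outcome=F: state=CLOSED
  event#3 t=6s outcome=S: state=CLOSED
  event#4 t=10s outcome=S: state=CLOSED
  event#5 t=12s outcome=S: state=CLOSED
  event#6 t=16s outcome=S: state=CLOSED
  event#7 t=20s outcome=S: state=CLOSED
  event#8 t=24s outcome=F: state=CLOSED
  event#9 t=28s outcome=F: state=CLOSED
  event#10 t=29s outcome=F: state=CLOSED
  event#11 t=31s outcome=S: state=CLOSED
  event#12 t=35s outcome=S: state=CLOSED
  event#13 t=37s outcome=F: state=CLOSED
  event#14 t=39s outcome=F: state=CLOSED
  event#15 t=42s outcome=F: state=CLOSED
  event#16 t=45s outcome=S: state=CLOSED
  event#17 t=48s outcome=F: state=CLOSED
  event#18 t=49s outcome=S: state=CLOSED

Answer: CCCCCCCCCCCCCCCCCC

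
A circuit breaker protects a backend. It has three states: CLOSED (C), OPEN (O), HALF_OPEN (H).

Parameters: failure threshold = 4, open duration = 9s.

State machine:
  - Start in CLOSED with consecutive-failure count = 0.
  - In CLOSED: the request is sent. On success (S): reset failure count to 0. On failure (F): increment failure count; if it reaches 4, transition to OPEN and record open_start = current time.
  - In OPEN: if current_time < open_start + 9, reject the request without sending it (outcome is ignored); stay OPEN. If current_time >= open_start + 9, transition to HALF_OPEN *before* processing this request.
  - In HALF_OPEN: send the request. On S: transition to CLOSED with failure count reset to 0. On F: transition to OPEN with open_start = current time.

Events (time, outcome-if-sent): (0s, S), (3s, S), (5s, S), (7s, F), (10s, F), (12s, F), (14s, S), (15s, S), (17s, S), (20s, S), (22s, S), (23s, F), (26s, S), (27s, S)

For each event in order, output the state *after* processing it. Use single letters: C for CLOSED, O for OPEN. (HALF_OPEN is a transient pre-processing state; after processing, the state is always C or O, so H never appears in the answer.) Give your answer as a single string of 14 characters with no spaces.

State after each event:
  event#1 t=0s outcome=S: state=CLOSED
  event#2 t=3s outcome=S: state=CLOSED
  event#3 t=5s outcome=S: state=CLOSED
  event#4 t=7s outcome=F: state=CLOSED
  event#5 t=10s outcome=F: state=CLOSED
  event#6 t=12s outcome=F: state=CLOSED
  event#7 t=14s outcome=S: state=CLOSED
  event#8 t=15s outcome=S: state=CLOSED
  event#9 t=17s outcome=S: state=CLOSED
  event#10 t=20s outcome=S: state=CLOSED
  event#11 t=22s outcome=S: state=CLOSED
  event#12 t=23s outcome=F: state=CLOSED
  event#13 t=26s outcome=S: state=CLOSED
  event#14 t=27s outcome=S: state=CLOSED

Answer: CCCCCCCCCCCCCC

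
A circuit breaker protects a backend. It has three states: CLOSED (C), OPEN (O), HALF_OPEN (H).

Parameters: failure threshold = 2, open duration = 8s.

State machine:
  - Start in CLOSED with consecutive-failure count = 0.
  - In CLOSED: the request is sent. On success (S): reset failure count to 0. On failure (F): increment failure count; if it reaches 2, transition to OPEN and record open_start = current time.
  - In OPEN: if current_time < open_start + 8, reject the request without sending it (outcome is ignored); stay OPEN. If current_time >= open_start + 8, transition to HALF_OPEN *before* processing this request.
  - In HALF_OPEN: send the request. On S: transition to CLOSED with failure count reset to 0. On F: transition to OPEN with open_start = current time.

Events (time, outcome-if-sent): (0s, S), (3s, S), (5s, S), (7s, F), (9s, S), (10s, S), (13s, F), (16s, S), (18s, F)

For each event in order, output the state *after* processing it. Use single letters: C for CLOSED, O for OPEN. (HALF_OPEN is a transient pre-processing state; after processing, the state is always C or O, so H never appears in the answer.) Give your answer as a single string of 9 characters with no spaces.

State after each event:
  event#1 t=0s outcome=S: state=CLOSED
  event#2 t=3s outcome=S: state=CLOSED
  event#3 t=5s outcome=S: state=CLOSED
  event#4 t=7s outcome=F: state=CLOSED
  event#5 t=9s outcome=S: state=CLOSED
  event#6 t=10s outcome=S: state=CLOSED
  event#7 t=13s outcome=F: state=CLOSED
  event#8 t=16s outcome=S: state=CLOSED
  event#9 t=18s outcome=F: state=CLOSED

Answer: CCCCCCCCC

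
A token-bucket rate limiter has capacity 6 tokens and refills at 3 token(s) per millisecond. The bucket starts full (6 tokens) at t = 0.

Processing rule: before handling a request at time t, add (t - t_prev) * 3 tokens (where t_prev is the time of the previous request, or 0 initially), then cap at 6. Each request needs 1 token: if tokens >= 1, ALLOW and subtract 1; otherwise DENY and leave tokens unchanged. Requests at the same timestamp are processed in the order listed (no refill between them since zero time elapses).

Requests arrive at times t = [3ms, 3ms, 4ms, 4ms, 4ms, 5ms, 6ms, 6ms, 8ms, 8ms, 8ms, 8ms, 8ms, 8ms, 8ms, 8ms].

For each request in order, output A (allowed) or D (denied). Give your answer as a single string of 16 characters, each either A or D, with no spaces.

Simulating step by step:
  req#1 t=3ms: ALLOW
  req#2 t=3ms: ALLOW
  req#3 t=4ms: ALLOW
  req#4 t=4ms: ALLOW
  req#5 t=4ms: ALLOW
  req#6 t=5ms: ALLOW
  req#7 t=6ms: ALLOW
  req#8 t=6ms: ALLOW
  req#9 t=8ms: ALLOW
  req#10 t=8ms: ALLOW
  req#11 t=8ms: ALLOW
  req#12 t=8ms: ALLOW
  req#13 t=8ms: ALLOW
  req#14 t=8ms: ALLOW
  req#15 t=8ms: DENY
  req#16 t=8ms: DENY

Answer: AAAAAAAAAAAAAADD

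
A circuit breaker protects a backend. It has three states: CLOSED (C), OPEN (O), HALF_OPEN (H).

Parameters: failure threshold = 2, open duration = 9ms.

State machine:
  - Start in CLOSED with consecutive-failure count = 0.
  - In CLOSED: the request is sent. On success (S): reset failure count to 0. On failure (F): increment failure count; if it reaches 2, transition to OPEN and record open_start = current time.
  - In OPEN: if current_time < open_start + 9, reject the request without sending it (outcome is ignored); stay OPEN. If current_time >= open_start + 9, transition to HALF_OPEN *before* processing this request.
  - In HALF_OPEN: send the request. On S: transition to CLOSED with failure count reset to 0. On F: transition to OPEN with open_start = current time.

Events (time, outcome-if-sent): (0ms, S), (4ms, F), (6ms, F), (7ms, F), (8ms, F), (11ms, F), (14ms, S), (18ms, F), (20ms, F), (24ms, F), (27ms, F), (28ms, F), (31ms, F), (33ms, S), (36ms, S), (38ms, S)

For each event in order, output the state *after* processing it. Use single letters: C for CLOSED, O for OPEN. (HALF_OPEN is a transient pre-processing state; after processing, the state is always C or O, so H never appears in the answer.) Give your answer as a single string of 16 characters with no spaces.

Answer: CCOOOOOOOOOOOOCC

Derivation:
State after each event:
  event#1 t=0ms outcome=S: state=CLOSED
  event#2 t=4ms outcome=F: state=CLOSED
  event#3 t=6ms outcome=F: state=OPEN
  event#4 t=7ms outcome=F: state=OPEN
  event#5 t=8ms outcome=F: state=OPEN
  event#6 t=11ms outcome=F: state=OPEN
  event#7 t=14ms outcome=S: state=OPEN
  event#8 t=18ms outcome=F: state=OPEN
  event#9 t=20ms outcome=F: state=OPEN
  event#10 t=24ms outcome=F: state=OPEN
  event#11 t=27ms outcome=F: state=OPEN
  event#12 t=28ms outcome=F: state=OPEN
  event#13 t=31ms outcome=F: state=OPEN
  event#14 t=33ms outcome=S: state=OPEN
  event#15 t=36ms outcome=S: state=CLOSED
  event#16 t=38ms outcome=S: state=CLOSED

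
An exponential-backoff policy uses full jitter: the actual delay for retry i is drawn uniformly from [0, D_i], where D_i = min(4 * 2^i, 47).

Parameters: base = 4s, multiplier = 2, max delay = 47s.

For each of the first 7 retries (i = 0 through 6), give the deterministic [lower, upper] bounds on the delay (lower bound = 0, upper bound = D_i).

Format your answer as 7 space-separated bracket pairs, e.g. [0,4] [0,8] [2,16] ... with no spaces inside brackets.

Computing bounds per retry:
  i=0: D_i=min(4*2^0,47)=4, bounds=[0,4]
  i=1: D_i=min(4*2^1,47)=8, bounds=[0,8]
  i=2: D_i=min(4*2^2,47)=16, bounds=[0,16]
  i=3: D_i=min(4*2^3,47)=32, bounds=[0,32]
  i=4: D_i=min(4*2^4,47)=47, bounds=[0,47]
  i=5: D_i=min(4*2^5,47)=47, bounds=[0,47]
  i=6: D_i=min(4*2^6,47)=47, bounds=[0,47]

Answer: [0,4] [0,8] [0,16] [0,32] [0,47] [0,47] [0,47]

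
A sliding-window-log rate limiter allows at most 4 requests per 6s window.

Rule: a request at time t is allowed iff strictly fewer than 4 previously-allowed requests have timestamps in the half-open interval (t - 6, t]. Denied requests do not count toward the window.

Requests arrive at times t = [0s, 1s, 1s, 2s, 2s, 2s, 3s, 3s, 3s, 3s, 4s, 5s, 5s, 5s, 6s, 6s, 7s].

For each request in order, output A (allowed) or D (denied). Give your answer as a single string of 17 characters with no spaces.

Answer: AAAADDDDDDDDDDADA

Derivation:
Tracking allowed requests in the window:
  req#1 t=0s: ALLOW
  req#2 t=1s: ALLOW
  req#3 t=1s: ALLOW
  req#4 t=2s: ALLOW
  req#5 t=2s: DENY
  req#6 t=2s: DENY
  req#7 t=3s: DENY
  req#8 t=3s: DENY
  req#9 t=3s: DENY
  req#10 t=3s: DENY
  req#11 t=4s: DENY
  req#12 t=5s: DENY
  req#13 t=5s: DENY
  req#14 t=5s: DENY
  req#15 t=6s: ALLOW
  req#16 t=6s: DENY
  req#17 t=7s: ALLOW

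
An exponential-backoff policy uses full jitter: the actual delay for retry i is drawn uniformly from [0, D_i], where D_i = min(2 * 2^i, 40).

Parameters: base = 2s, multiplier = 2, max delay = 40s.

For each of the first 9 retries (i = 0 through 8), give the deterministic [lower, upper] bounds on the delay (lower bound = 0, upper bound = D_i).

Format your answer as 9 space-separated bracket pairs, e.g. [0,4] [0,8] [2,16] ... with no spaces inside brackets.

Computing bounds per retry:
  i=0: D_i=min(2*2^0,40)=2, bounds=[0,2]
  i=1: D_i=min(2*2^1,40)=4, bounds=[0,4]
  i=2: D_i=min(2*2^2,40)=8, bounds=[0,8]
  i=3: D_i=min(2*2^3,40)=16, bounds=[0,16]
  i=4: D_i=min(2*2^4,40)=32, bounds=[0,32]
  i=5: D_i=min(2*2^5,40)=40, bounds=[0,40]
  i=6: D_i=min(2*2^6,40)=40, bounds=[0,40]
  i=7: D_i=min(2*2^7,40)=40, bounds=[0,40]
  i=8: D_i=min(2*2^8,40)=40, bounds=[0,40]

Answer: [0,2] [0,4] [0,8] [0,16] [0,32] [0,40] [0,40] [0,40] [0,40]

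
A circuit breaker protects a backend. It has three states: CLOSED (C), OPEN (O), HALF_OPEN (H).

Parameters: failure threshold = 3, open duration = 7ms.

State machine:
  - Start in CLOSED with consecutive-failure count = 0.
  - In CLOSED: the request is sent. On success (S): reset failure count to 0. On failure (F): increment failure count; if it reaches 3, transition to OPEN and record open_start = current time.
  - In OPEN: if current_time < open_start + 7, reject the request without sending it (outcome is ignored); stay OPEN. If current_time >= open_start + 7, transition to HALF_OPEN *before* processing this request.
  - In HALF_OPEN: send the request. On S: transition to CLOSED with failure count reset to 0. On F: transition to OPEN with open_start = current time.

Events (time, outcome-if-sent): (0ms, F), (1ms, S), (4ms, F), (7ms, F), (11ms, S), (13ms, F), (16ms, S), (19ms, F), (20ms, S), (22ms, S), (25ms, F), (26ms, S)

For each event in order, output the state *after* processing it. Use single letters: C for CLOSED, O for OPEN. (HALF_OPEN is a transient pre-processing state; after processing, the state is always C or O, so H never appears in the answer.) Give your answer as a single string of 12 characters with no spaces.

Answer: CCCCCCCCCCCC

Derivation:
State after each event:
  event#1 t=0ms outcome=F: state=CLOSED
  event#2 t=1ms outcome=S: state=CLOSED
  event#3 t=4ms outcome=F: state=CLOSED
  event#4 t=7ms outcome=F: state=CLOSED
  event#5 t=11ms outcome=S: state=CLOSED
  event#6 t=13ms outcome=F: state=CLOSED
  event#7 t=16ms outcome=S: state=CLOSED
  event#8 t=19ms outcome=F: state=CLOSED
  event#9 t=20ms outcome=S: state=CLOSED
  event#10 t=22ms outcome=S: state=CLOSED
  event#11 t=25ms outcome=F: state=CLOSED
  event#12 t=26ms outcome=S: state=CLOSED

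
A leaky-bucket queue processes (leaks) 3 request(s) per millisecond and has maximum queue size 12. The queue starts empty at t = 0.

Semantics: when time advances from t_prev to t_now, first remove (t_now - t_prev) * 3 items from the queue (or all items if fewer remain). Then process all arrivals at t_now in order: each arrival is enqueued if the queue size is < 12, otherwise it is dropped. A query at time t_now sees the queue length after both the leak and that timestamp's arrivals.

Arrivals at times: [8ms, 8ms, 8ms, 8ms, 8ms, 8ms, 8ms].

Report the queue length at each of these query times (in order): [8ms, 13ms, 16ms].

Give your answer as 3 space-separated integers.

Answer: 7 0 0

Derivation:
Queue lengths at query times:
  query t=8ms: backlog = 7
  query t=13ms: backlog = 0
  query t=16ms: backlog = 0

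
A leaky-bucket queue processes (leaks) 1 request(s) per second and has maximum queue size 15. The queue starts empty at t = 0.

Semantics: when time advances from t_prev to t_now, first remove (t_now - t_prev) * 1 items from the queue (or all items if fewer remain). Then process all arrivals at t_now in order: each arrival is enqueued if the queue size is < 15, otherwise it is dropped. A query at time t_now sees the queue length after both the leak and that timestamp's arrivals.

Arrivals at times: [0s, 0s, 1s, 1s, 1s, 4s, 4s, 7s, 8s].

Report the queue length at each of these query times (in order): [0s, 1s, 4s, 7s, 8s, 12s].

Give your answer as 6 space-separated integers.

Answer: 2 4 3 1 1 0

Derivation:
Queue lengths at query times:
  query t=0s: backlog = 2
  query t=1s: backlog = 4
  query t=4s: backlog = 3
  query t=7s: backlog = 1
  query t=8s: backlog = 1
  query t=12s: backlog = 0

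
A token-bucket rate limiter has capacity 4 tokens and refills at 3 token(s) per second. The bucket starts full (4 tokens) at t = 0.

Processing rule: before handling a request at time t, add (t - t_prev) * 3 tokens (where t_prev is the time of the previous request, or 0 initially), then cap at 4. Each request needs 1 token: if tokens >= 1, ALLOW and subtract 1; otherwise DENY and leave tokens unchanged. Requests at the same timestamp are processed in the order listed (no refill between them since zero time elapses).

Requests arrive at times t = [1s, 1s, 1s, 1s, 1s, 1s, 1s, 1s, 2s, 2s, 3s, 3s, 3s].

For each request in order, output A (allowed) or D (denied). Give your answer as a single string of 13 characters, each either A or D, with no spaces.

Simulating step by step:
  req#1 t=1s: ALLOW
  req#2 t=1s: ALLOW
  req#3 t=1s: ALLOW
  req#4 t=1s: ALLOW
  req#5 t=1s: DENY
  req#6 t=1s: DENY
  req#7 t=1s: DENY
  req#8 t=1s: DENY
  req#9 t=2s: ALLOW
  req#10 t=2s: ALLOW
  req#11 t=3s: ALLOW
  req#12 t=3s: ALLOW
  req#13 t=3s: ALLOW

Answer: AAAADDDDAAAAA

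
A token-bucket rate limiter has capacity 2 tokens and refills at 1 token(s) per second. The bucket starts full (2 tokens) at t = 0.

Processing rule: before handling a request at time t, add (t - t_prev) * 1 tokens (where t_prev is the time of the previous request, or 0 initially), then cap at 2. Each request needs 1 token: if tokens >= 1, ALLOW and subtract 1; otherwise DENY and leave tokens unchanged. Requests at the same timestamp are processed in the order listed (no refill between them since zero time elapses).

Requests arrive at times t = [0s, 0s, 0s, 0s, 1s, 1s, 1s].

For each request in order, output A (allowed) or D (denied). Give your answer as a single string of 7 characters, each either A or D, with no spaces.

Simulating step by step:
  req#1 t=0s: ALLOW
  req#2 t=0s: ALLOW
  req#3 t=0s: DENY
  req#4 t=0s: DENY
  req#5 t=1s: ALLOW
  req#6 t=1s: DENY
  req#7 t=1s: DENY

Answer: AADDADD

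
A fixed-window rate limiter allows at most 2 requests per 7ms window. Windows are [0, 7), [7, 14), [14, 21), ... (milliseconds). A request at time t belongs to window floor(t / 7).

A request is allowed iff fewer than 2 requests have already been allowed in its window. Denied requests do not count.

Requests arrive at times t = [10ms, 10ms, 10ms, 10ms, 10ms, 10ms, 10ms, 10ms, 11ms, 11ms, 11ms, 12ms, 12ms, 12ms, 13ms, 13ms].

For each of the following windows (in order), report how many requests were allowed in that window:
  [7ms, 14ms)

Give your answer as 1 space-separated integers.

Processing requests:
  req#1 t=10ms (window 1): ALLOW
  req#2 t=10ms (window 1): ALLOW
  req#3 t=10ms (window 1): DENY
  req#4 t=10ms (window 1): DENY
  req#5 t=10ms (window 1): DENY
  req#6 t=10ms (window 1): DENY
  req#7 t=10ms (window 1): DENY
  req#8 t=10ms (window 1): DENY
  req#9 t=11ms (window 1): DENY
  req#10 t=11ms (window 1): DENY
  req#11 t=11ms (window 1): DENY
  req#12 t=12ms (window 1): DENY
  req#13 t=12ms (window 1): DENY
  req#14 t=12ms (window 1): DENY
  req#15 t=13ms (window 1): DENY
  req#16 t=13ms (window 1): DENY

Allowed counts by window: 2

Answer: 2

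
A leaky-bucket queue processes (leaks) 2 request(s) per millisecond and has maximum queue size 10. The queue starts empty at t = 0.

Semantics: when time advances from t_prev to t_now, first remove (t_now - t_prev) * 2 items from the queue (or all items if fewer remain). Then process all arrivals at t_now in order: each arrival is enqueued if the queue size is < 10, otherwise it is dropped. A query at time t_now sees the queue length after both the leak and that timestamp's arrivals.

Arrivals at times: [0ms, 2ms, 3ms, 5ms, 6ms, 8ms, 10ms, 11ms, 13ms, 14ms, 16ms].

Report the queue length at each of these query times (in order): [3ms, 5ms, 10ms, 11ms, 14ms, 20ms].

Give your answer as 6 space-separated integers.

Answer: 1 1 1 1 1 0

Derivation:
Queue lengths at query times:
  query t=3ms: backlog = 1
  query t=5ms: backlog = 1
  query t=10ms: backlog = 1
  query t=11ms: backlog = 1
  query t=14ms: backlog = 1
  query t=20ms: backlog = 0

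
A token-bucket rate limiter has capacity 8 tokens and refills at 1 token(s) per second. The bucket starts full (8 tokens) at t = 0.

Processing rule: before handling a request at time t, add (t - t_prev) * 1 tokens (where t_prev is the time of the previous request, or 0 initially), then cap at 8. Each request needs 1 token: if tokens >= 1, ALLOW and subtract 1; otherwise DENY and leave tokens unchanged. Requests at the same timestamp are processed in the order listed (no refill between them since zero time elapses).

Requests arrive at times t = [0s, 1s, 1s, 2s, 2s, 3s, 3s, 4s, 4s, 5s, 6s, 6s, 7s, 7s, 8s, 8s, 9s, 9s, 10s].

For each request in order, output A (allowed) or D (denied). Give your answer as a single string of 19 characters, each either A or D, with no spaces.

Answer: AAAAAAAAAAAAAAAAADA

Derivation:
Simulating step by step:
  req#1 t=0s: ALLOW
  req#2 t=1s: ALLOW
  req#3 t=1s: ALLOW
  req#4 t=2s: ALLOW
  req#5 t=2s: ALLOW
  req#6 t=3s: ALLOW
  req#7 t=3s: ALLOW
  req#8 t=4s: ALLOW
  req#9 t=4s: ALLOW
  req#10 t=5s: ALLOW
  req#11 t=6s: ALLOW
  req#12 t=6s: ALLOW
  req#13 t=7s: ALLOW
  req#14 t=7s: ALLOW
  req#15 t=8s: ALLOW
  req#16 t=8s: ALLOW
  req#17 t=9s: ALLOW
  req#18 t=9s: DENY
  req#19 t=10s: ALLOW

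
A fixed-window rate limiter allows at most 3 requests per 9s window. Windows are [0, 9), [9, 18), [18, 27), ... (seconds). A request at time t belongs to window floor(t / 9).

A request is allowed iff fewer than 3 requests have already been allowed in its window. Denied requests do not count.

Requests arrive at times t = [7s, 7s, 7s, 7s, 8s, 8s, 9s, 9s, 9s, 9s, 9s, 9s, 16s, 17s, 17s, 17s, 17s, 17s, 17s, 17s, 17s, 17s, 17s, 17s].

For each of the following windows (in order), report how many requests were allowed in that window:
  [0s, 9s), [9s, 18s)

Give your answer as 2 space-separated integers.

Processing requests:
  req#1 t=7s (window 0): ALLOW
  req#2 t=7s (window 0): ALLOW
  req#3 t=7s (window 0): ALLOW
  req#4 t=7s (window 0): DENY
  req#5 t=8s (window 0): DENY
  req#6 t=8s (window 0): DENY
  req#7 t=9s (window 1): ALLOW
  req#8 t=9s (window 1): ALLOW
  req#9 t=9s (window 1): ALLOW
  req#10 t=9s (window 1): DENY
  req#11 t=9s (window 1): DENY
  req#12 t=9s (window 1): DENY
  req#13 t=16s (window 1): DENY
  req#14 t=17s (window 1): DENY
  req#15 t=17s (window 1): DENY
  req#16 t=17s (window 1): DENY
  req#17 t=17s (window 1): DENY
  req#18 t=17s (window 1): DENY
  req#19 t=17s (window 1): DENY
  req#20 t=17s (window 1): DENY
  req#21 t=17s (window 1): DENY
  req#22 t=17s (window 1): DENY
  req#23 t=17s (window 1): DENY
  req#24 t=17s (window 1): DENY

Allowed counts by window: 3 3

Answer: 3 3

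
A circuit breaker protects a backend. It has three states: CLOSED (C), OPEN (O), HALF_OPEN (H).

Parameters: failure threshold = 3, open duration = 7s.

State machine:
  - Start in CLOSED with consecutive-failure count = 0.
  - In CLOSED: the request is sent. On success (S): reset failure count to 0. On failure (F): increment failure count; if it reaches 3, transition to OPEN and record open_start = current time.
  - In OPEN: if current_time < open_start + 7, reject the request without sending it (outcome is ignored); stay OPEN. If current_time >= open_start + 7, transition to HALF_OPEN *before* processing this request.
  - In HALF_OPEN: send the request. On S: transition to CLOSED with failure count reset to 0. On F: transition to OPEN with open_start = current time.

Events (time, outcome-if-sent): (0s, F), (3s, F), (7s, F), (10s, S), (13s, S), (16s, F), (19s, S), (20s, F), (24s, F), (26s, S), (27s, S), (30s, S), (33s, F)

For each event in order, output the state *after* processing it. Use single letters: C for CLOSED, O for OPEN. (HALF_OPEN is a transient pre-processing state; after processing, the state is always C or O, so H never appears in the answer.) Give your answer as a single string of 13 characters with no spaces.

State after each event:
  event#1 t=0s outcome=F: state=CLOSED
  event#2 t=3s outcome=F: state=CLOSED
  event#3 t=7s outcome=F: state=OPEN
  event#4 t=10s outcome=S: state=OPEN
  event#5 t=13s outcome=S: state=OPEN
  event#6 t=16s outcome=F: state=OPEN
  event#7 t=19s outcome=S: state=OPEN
  event#8 t=20s outcome=F: state=OPEN
  event#9 t=24s outcome=F: state=OPEN
  event#10 t=26s outcome=S: state=OPEN
  event#11 t=27s outcome=S: state=OPEN
  event#12 t=30s outcome=S: state=OPEN
  event#13 t=33s outcome=F: state=OPEN

Answer: CCOOOOOOOOOOO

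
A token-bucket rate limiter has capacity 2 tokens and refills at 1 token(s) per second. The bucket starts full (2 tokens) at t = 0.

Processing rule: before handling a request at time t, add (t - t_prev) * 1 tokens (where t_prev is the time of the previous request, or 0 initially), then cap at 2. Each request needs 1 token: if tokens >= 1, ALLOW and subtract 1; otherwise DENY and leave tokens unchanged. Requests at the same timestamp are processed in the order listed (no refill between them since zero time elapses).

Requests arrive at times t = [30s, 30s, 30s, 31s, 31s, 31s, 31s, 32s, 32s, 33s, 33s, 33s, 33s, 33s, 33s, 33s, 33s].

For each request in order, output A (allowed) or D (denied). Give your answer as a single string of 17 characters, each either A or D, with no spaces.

Answer: AADADDDADADDDDDDD

Derivation:
Simulating step by step:
  req#1 t=30s: ALLOW
  req#2 t=30s: ALLOW
  req#3 t=30s: DENY
  req#4 t=31s: ALLOW
  req#5 t=31s: DENY
  req#6 t=31s: DENY
  req#7 t=31s: DENY
  req#8 t=32s: ALLOW
  req#9 t=32s: DENY
  req#10 t=33s: ALLOW
  req#11 t=33s: DENY
  req#12 t=33s: DENY
  req#13 t=33s: DENY
  req#14 t=33s: DENY
  req#15 t=33s: DENY
  req#16 t=33s: DENY
  req#17 t=33s: DENY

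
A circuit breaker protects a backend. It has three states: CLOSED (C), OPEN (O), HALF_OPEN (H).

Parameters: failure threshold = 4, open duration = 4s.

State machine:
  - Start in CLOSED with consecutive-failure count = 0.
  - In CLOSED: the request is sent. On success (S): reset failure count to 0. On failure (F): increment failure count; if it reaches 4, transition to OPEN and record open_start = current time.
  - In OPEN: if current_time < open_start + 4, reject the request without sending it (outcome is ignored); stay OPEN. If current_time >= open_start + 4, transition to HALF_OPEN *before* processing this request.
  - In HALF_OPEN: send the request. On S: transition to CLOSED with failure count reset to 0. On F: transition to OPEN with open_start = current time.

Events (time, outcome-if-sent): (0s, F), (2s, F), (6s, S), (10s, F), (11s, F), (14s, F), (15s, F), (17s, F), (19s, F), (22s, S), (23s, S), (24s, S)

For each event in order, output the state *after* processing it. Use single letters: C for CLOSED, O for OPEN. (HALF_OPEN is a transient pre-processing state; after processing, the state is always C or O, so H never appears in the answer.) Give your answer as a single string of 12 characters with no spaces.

Answer: CCCCCCOOOOCC

Derivation:
State after each event:
  event#1 t=0s outcome=F: state=CLOSED
  event#2 t=2s outcome=F: state=CLOSED
  event#3 t=6s outcome=S: state=CLOSED
  event#4 t=10s outcome=F: state=CLOSED
  event#5 t=11s outcome=F: state=CLOSED
  event#6 t=14s outcome=F: state=CLOSED
  event#7 t=15s outcome=F: state=OPEN
  event#8 t=17s outcome=F: state=OPEN
  event#9 t=19s outcome=F: state=OPEN
  event#10 t=22s outcome=S: state=OPEN
  event#11 t=23s outcome=S: state=CLOSED
  event#12 t=24s outcome=S: state=CLOSED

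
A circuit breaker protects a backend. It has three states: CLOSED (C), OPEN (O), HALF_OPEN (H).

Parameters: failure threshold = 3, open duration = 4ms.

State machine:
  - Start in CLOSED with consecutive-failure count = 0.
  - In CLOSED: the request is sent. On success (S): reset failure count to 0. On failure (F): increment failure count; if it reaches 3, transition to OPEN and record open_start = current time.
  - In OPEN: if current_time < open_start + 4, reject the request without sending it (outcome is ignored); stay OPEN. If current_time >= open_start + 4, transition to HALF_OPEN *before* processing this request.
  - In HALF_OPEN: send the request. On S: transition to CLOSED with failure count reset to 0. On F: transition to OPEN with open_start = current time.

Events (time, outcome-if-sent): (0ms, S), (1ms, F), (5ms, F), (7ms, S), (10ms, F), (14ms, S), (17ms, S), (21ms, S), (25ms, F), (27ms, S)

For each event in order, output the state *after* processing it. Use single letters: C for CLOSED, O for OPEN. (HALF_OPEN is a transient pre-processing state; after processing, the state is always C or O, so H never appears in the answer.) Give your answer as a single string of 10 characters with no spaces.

State after each event:
  event#1 t=0ms outcome=S: state=CLOSED
  event#2 t=1ms outcome=F: state=CLOSED
  event#3 t=5ms outcome=F: state=CLOSED
  event#4 t=7ms outcome=S: state=CLOSED
  event#5 t=10ms outcome=F: state=CLOSED
  event#6 t=14ms outcome=S: state=CLOSED
  event#7 t=17ms outcome=S: state=CLOSED
  event#8 t=21ms outcome=S: state=CLOSED
  event#9 t=25ms outcome=F: state=CLOSED
  event#10 t=27ms outcome=S: state=CLOSED

Answer: CCCCCCCCCC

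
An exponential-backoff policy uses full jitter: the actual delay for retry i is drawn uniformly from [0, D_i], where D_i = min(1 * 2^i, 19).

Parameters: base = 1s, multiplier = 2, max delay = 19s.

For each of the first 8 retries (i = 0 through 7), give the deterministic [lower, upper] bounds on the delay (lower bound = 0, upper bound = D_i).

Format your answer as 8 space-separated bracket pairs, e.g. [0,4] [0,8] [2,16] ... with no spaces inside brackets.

Computing bounds per retry:
  i=0: D_i=min(1*2^0,19)=1, bounds=[0,1]
  i=1: D_i=min(1*2^1,19)=2, bounds=[0,2]
  i=2: D_i=min(1*2^2,19)=4, bounds=[0,4]
  i=3: D_i=min(1*2^3,19)=8, bounds=[0,8]
  i=4: D_i=min(1*2^4,19)=16, bounds=[0,16]
  i=5: D_i=min(1*2^5,19)=19, bounds=[0,19]
  i=6: D_i=min(1*2^6,19)=19, bounds=[0,19]
  i=7: D_i=min(1*2^7,19)=19, bounds=[0,19]

Answer: [0,1] [0,2] [0,4] [0,8] [0,16] [0,19] [0,19] [0,19]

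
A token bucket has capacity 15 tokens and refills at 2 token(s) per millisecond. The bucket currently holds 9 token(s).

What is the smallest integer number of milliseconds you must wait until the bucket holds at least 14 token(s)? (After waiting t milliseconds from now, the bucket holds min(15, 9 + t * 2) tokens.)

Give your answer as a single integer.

Answer: 3

Derivation:
Need 9 + t * 2 >= 14, so t >= 5/2.
Smallest integer t = ceil(5/2) = 3.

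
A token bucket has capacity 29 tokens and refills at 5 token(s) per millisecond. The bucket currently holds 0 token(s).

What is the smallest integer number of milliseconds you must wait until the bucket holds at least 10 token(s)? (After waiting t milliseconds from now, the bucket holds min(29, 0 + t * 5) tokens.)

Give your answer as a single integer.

Need 0 + t * 5 >= 10, so t >= 10/5.
Smallest integer t = ceil(10/5) = 2.

Answer: 2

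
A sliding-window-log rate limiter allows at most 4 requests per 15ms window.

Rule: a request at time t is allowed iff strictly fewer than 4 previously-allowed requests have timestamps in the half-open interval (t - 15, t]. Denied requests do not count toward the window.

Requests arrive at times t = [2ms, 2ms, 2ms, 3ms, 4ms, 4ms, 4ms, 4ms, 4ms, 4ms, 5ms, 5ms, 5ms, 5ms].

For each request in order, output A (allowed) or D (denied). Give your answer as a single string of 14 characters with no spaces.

Answer: AAAADDDDDDDDDD

Derivation:
Tracking allowed requests in the window:
  req#1 t=2ms: ALLOW
  req#2 t=2ms: ALLOW
  req#3 t=2ms: ALLOW
  req#4 t=3ms: ALLOW
  req#5 t=4ms: DENY
  req#6 t=4ms: DENY
  req#7 t=4ms: DENY
  req#8 t=4ms: DENY
  req#9 t=4ms: DENY
  req#10 t=4ms: DENY
  req#11 t=5ms: DENY
  req#12 t=5ms: DENY
  req#13 t=5ms: DENY
  req#14 t=5ms: DENY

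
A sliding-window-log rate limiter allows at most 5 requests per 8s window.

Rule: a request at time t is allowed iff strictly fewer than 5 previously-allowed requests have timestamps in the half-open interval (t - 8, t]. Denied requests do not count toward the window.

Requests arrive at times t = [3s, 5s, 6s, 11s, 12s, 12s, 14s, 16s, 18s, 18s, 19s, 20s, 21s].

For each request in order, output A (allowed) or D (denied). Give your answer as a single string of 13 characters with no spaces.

Tracking allowed requests in the window:
  req#1 t=3s: ALLOW
  req#2 t=5s: ALLOW
  req#3 t=6s: ALLOW
  req#4 t=11s: ALLOW
  req#5 t=12s: ALLOW
  req#6 t=12s: ALLOW
  req#7 t=14s: ALLOW
  req#8 t=16s: ALLOW
  req#9 t=18s: DENY
  req#10 t=18s: DENY
  req#11 t=19s: ALLOW
  req#12 t=20s: ALLOW
  req#13 t=21s: ALLOW

Answer: AAAAAAAADDAAA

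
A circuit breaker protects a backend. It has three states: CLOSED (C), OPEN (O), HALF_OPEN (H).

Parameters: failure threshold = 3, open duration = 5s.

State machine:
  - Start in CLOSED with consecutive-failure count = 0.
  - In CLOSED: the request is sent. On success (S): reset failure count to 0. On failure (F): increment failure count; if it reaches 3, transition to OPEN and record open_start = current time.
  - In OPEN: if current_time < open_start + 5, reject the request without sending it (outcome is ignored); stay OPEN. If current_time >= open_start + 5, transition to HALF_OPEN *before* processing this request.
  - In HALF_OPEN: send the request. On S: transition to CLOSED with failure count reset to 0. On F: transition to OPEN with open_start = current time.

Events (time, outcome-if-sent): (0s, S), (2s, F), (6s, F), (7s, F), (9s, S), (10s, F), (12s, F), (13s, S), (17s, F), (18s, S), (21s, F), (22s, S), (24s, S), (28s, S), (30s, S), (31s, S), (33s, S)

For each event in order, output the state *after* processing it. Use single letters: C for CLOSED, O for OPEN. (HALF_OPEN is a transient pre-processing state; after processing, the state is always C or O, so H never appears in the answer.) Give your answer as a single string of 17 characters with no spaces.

State after each event:
  event#1 t=0s outcome=S: state=CLOSED
  event#2 t=2s outcome=F: state=CLOSED
  event#3 t=6s outcome=F: state=CLOSED
  event#4 t=7s outcome=F: state=OPEN
  event#5 t=9s outcome=S: state=OPEN
  event#6 t=10s outcome=F: state=OPEN
  event#7 t=12s outcome=F: state=OPEN
  event#8 t=13s outcome=S: state=OPEN
  event#9 t=17s outcome=F: state=OPEN
  event#10 t=18s outcome=S: state=OPEN
  event#11 t=21s outcome=F: state=OPEN
  event#12 t=22s outcome=S: state=CLOSED
  event#13 t=24s outcome=S: state=CLOSED
  event#14 t=28s outcome=S: state=CLOSED
  event#15 t=30s outcome=S: state=CLOSED
  event#16 t=31s outcome=S: state=CLOSED
  event#17 t=33s outcome=S: state=CLOSED

Answer: CCCOOOOOOOOCCCCCC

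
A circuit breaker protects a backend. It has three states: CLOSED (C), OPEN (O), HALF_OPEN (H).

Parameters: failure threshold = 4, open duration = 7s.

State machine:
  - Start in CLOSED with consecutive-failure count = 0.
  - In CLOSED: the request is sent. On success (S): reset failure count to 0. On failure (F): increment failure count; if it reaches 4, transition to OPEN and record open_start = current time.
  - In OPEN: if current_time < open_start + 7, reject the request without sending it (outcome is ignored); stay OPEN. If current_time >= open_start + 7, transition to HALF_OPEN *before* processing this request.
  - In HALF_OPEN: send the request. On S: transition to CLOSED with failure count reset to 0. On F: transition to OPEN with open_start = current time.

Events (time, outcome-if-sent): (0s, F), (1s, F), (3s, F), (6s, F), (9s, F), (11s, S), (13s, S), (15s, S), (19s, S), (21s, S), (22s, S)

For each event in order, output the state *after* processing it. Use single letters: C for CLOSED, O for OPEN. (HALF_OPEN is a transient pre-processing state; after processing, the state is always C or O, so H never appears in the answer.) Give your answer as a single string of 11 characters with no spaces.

State after each event:
  event#1 t=0s outcome=F: state=CLOSED
  event#2 t=1s outcome=F: state=CLOSED
  event#3 t=3s outcome=F: state=CLOSED
  event#4 t=6s outcome=F: state=OPEN
  event#5 t=9s outcome=F: state=OPEN
  event#6 t=11s outcome=S: state=OPEN
  event#7 t=13s outcome=S: state=CLOSED
  event#8 t=15s outcome=S: state=CLOSED
  event#9 t=19s outcome=S: state=CLOSED
  event#10 t=21s outcome=S: state=CLOSED
  event#11 t=22s outcome=S: state=CLOSED

Answer: CCCOOOCCCCC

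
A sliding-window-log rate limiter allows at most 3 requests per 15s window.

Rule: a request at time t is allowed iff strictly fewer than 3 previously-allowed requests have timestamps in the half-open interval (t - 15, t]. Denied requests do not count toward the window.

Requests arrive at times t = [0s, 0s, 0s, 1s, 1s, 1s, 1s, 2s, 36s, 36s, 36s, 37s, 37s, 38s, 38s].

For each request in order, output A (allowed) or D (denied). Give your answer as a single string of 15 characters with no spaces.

Answer: AAADDDDDAAADDDD

Derivation:
Tracking allowed requests in the window:
  req#1 t=0s: ALLOW
  req#2 t=0s: ALLOW
  req#3 t=0s: ALLOW
  req#4 t=1s: DENY
  req#5 t=1s: DENY
  req#6 t=1s: DENY
  req#7 t=1s: DENY
  req#8 t=2s: DENY
  req#9 t=36s: ALLOW
  req#10 t=36s: ALLOW
  req#11 t=36s: ALLOW
  req#12 t=37s: DENY
  req#13 t=37s: DENY
  req#14 t=38s: DENY
  req#15 t=38s: DENY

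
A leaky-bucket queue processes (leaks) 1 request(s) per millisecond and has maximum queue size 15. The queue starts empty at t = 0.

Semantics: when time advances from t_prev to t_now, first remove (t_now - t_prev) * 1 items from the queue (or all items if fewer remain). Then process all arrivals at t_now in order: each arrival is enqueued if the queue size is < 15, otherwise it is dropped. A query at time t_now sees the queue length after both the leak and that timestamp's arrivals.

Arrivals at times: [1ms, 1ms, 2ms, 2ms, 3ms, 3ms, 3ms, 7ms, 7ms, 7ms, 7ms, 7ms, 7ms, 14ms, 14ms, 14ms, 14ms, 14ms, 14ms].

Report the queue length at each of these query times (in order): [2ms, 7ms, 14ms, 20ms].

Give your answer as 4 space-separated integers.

Queue lengths at query times:
  query t=2ms: backlog = 3
  query t=7ms: backlog = 7
  query t=14ms: backlog = 6
  query t=20ms: backlog = 0

Answer: 3 7 6 0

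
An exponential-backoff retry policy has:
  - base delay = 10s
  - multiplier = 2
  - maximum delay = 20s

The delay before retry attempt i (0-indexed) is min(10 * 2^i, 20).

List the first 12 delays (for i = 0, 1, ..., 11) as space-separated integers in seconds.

Answer: 10 20 20 20 20 20 20 20 20 20 20 20

Derivation:
Computing each delay:
  i=0: min(10*2^0, 20) = 10
  i=1: min(10*2^1, 20) = 20
  i=2: min(10*2^2, 20) = 20
  i=3: min(10*2^3, 20) = 20
  i=4: min(10*2^4, 20) = 20
  i=5: min(10*2^5, 20) = 20
  i=6: min(10*2^6, 20) = 20
  i=7: min(10*2^7, 20) = 20
  i=8: min(10*2^8, 20) = 20
  i=9: min(10*2^9, 20) = 20
  i=10: min(10*2^10, 20) = 20
  i=11: min(10*2^11, 20) = 20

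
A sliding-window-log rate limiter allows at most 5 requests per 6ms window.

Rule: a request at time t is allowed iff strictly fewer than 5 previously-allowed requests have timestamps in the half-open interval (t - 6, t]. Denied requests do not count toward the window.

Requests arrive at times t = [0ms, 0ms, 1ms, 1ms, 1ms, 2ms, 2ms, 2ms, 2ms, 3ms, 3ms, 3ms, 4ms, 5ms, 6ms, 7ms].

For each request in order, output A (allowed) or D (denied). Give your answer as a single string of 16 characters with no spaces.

Answer: AAAAADDDDDDDDDAA

Derivation:
Tracking allowed requests in the window:
  req#1 t=0ms: ALLOW
  req#2 t=0ms: ALLOW
  req#3 t=1ms: ALLOW
  req#4 t=1ms: ALLOW
  req#5 t=1ms: ALLOW
  req#6 t=2ms: DENY
  req#7 t=2ms: DENY
  req#8 t=2ms: DENY
  req#9 t=2ms: DENY
  req#10 t=3ms: DENY
  req#11 t=3ms: DENY
  req#12 t=3ms: DENY
  req#13 t=4ms: DENY
  req#14 t=5ms: DENY
  req#15 t=6ms: ALLOW
  req#16 t=7ms: ALLOW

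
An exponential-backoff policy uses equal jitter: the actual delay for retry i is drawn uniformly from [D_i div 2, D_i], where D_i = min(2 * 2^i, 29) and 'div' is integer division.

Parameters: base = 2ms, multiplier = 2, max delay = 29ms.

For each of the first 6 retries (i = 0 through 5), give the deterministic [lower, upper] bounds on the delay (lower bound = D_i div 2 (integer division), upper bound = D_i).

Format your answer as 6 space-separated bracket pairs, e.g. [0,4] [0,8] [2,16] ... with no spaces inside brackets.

Answer: [1,2] [2,4] [4,8] [8,16] [14,29] [14,29]

Derivation:
Computing bounds per retry:
  i=0: D_i=min(2*2^0,29)=2, bounds=[1,2]
  i=1: D_i=min(2*2^1,29)=4, bounds=[2,4]
  i=2: D_i=min(2*2^2,29)=8, bounds=[4,8]
  i=3: D_i=min(2*2^3,29)=16, bounds=[8,16]
  i=4: D_i=min(2*2^4,29)=29, bounds=[14,29]
  i=5: D_i=min(2*2^5,29)=29, bounds=[14,29]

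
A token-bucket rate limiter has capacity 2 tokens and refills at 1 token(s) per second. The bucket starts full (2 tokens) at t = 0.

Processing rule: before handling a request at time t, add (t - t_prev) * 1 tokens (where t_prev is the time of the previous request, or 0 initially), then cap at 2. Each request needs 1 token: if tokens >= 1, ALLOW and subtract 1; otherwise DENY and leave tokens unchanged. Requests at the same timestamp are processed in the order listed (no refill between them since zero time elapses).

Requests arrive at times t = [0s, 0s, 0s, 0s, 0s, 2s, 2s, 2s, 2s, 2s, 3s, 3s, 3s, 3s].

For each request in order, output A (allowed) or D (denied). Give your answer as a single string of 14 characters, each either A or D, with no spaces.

Simulating step by step:
  req#1 t=0s: ALLOW
  req#2 t=0s: ALLOW
  req#3 t=0s: DENY
  req#4 t=0s: DENY
  req#5 t=0s: DENY
  req#6 t=2s: ALLOW
  req#7 t=2s: ALLOW
  req#8 t=2s: DENY
  req#9 t=2s: DENY
  req#10 t=2s: DENY
  req#11 t=3s: ALLOW
  req#12 t=3s: DENY
  req#13 t=3s: DENY
  req#14 t=3s: DENY

Answer: AADDDAADDDADDD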